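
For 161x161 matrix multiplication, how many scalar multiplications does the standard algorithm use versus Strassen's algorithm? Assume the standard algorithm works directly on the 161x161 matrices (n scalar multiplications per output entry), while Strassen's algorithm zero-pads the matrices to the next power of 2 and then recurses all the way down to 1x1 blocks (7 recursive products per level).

Matrix multiplication for 161x161 matrices:

Strassen's algorithm requires power-of-2 dimensions. Pad 161x161 to 256x256 (next power of 2).

Standard algorithm: 161^3 = 4173281 multiplications
Strassen's algorithm: 7^(log2(256)) = 7^8 = 5764801 multiplications
Difference: 4173281 - 5764801 = -1591520 (Strassen uses MORE here due to padding overhead — for small or just-over-power-of-2 n, padding can outweigh the per-level savings)

Standard: 4173281 multiplications (161^3). Strassen: 5764801 multiplications (7^8, after padding to 256x256). Strassen reduces 8 recursive multiplications to 7 at each level.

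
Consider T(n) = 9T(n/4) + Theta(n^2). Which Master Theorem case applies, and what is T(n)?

Master Theorem for T(n) = 9T(n/4) + O(n^2):

a = 9, b = 4, c = 2
log_b(a) = log_4(9) = 1.5850

Case 3: c = 2 > log_4(9) = 1.5850
T(n) = O(n^2) = O(n^2)

For T(n) = 9T(n/4) + O(n^2): log_4(9) = 1.5850. This is Case 3 of the Master Theorem (c > log_b(a), work dominated by root), giving O(n^2).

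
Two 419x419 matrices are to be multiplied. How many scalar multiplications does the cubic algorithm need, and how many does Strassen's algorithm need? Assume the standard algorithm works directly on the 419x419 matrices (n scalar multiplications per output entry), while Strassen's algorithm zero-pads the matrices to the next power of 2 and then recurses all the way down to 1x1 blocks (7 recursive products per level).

Matrix multiplication for 419x419 matrices:

Strassen's algorithm requires power-of-2 dimensions. Pad 419x419 to 512x512 (next power of 2).

Standard algorithm: 419^3 = 73560059 multiplications
Strassen's algorithm: 7^(log2(512)) = 7^9 = 40353607 multiplications
Savings: 73560059 - 40353607 = 33206452 multiplications

Standard: 73560059 multiplications (419^3). Strassen: 40353607 multiplications (7^9, after padding to 512x512). Strassen reduces 8 recursive multiplications to 7 at each level.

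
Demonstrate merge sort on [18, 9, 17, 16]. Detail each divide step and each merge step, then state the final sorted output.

Merge sort trace:

Split: [18, 9, 17, 16] -> [18, 9] and [17, 16]
  Split: [18, 9] -> [18] and [9]
  Merge: [18] + [9] -> [9, 18]
  Split: [17, 16] -> [17] and [16]
  Merge: [17] + [16] -> [16, 17]
Merge: [9, 18] + [16, 17] -> [9, 16, 17, 18]

Final sorted array: [9, 16, 17, 18]

The merge sort proceeds by recursively splitting the array and merging sorted halves.
After all merges, the sorted array is [9, 16, 17, 18].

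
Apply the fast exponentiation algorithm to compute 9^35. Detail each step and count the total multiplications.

Computing 9^35 by squaring (build up from 9^1; each line after the first costs one multiplication):

9^1 = 9
9^2 = (9^1)^2 = 9^2 = 81
9^4 = (9^2)^2 = 81^2 = 6561
9^8 = (9^4)^2 = 6561^2 = 43046721
9^16 = (9^8)^2 = 43046721^2 = 1853020188851841
9^17 = 9 * 9^16 = 9 * 1853020188851841 = 16677181699666569
9^34 = (9^17)^2 = 16677181699666569^2 = 278128389443693511257285776231761
9^35 = 9 * 9^34 = 9 * 278128389443693511257285776231761 = 2503155504993241601315571986085849

Result: 2503155504993241601315571986085849
Multiplications needed: 7 (7 lines after 9^1)

9^35 = 2503155504993241601315571986085849. Using exponentiation by squaring, this requires 7 multiplications. The key idea: if the exponent is even, square the half-power; if odd, multiply by the base once.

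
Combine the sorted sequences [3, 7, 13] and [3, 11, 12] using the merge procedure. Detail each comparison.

Merging process:

Compare 3 vs 3: take 3 from left. Merged: [3]
Compare 7 vs 3: take 3 from right. Merged: [3, 3]
Compare 7 vs 11: take 7 from left. Merged: [3, 3, 7]
Compare 13 vs 11: take 11 from right. Merged: [3, 3, 7, 11]
Compare 13 vs 12: take 12 from right. Merged: [3, 3, 7, 11, 12]
Append remaining from left: [13]. Merged: [3, 3, 7, 11, 12, 13]

Final merged array: [3, 3, 7, 11, 12, 13]
Total comparisons: 5

The merged array is [3, 3, 7, 11, 12, 13], requiring 5 comparisons. The merge step runs in O(n) time where n is the total number of elements.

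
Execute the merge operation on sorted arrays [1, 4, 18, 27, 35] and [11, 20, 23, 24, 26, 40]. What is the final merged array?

Merging process:

Compare 1 vs 11: take 1 from left. Merged: [1]
Compare 4 vs 11: take 4 from left. Merged: [1, 4]
Compare 18 vs 11: take 11 from right. Merged: [1, 4, 11]
Compare 18 vs 20: take 18 from left. Merged: [1, 4, 11, 18]
Compare 27 vs 20: take 20 from right. Merged: [1, 4, 11, 18, 20]
Compare 27 vs 23: take 23 from right. Merged: [1, 4, 11, 18, 20, 23]
Compare 27 vs 24: take 24 from right. Merged: [1, 4, 11, 18, 20, 23, 24]
Compare 27 vs 26: take 26 from right. Merged: [1, 4, 11, 18, 20, 23, 24, 26]
Compare 27 vs 40: take 27 from left. Merged: [1, 4, 11, 18, 20, 23, 24, 26, 27]
Compare 35 vs 40: take 35 from left. Merged: [1, 4, 11, 18, 20, 23, 24, 26, 27, 35]
Append remaining from right: [40]. Merged: [1, 4, 11, 18, 20, 23, 24, 26, 27, 35, 40]

Final merged array: [1, 4, 11, 18, 20, 23, 24, 26, 27, 35, 40]
Total comparisons: 10

The merged array is [1, 4, 11, 18, 20, 23, 24, 26, 27, 35, 40], requiring 10 comparisons. The merge step runs in O(n) time where n is the total number of elements.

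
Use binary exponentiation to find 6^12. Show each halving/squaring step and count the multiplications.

Computing 6^12 by squaring (build up from 6^1; each line after the first costs one multiplication):

6^1 = 6
6^2 = (6^1)^2 = 6^2 = 36
6^3 = 6 * 6^2 = 6 * 36 = 216
6^6 = (6^3)^2 = 216^2 = 46656
6^12 = (6^6)^2 = 46656^2 = 2176782336

Result: 2176782336
Multiplications needed: 4 (4 lines after 6^1)

6^12 = 2176782336. Using exponentiation by squaring, this requires 4 multiplications. The key idea: if the exponent is even, square the half-power; if odd, multiply by the base once.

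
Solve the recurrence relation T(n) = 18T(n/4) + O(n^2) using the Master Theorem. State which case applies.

Master Theorem for T(n) = 18T(n/4) + O(n^2):

a = 18, b = 4, c = 2
log_b(a) = log_4(18) = 2.0850

Case 1: c = 2 < log_4(18) = 2.0850
T(n) = O(n^(log_4 18))

For T(n) = 18T(n/4) + O(n^2): log_4(18) = 2.0850. This is Case 1 of the Master Theorem (c < log_b(a), work dominated by leaves), giving O(n^(log_4 18)).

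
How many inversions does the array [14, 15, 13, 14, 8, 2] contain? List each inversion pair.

Finding inversions in [14, 15, 13, 14, 8, 2]:

(0, 2): arr[0]=14 > arr[2]=13
(0, 4): arr[0]=14 > arr[4]=8
(0, 5): arr[0]=14 > arr[5]=2
(1, 2): arr[1]=15 > arr[2]=13
(1, 3): arr[1]=15 > arr[3]=14
(1, 4): arr[1]=15 > arr[4]=8
(1, 5): arr[1]=15 > arr[5]=2
(2, 4): arr[2]=13 > arr[4]=8
(2, 5): arr[2]=13 > arr[5]=2
(3, 4): arr[3]=14 > arr[4]=8
(3, 5): arr[3]=14 > arr[5]=2
(4, 5): arr[4]=8 > arr[5]=2

Total inversions: 12

The array has 12 inversion(s): (0,2), (0,4), (0,5), (1,2), (1,3), (1,4), (1,5), (2,4), (2,5), (3,4), (3,5), (4,5). Each pair (i,j) satisfies i < j and arr[i] > arr[j].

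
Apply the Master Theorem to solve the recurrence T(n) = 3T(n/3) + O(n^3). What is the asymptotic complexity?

Master Theorem for T(n) = 3T(n/3) + O(n^3):

a = 3, b = 3, c = 3
log_b(a) = log_3(3) = 1.0000

Case 3: c = 3 > log_3(3) = 1.0000
T(n) = O(n^3) = O(n^3)

For T(n) = 3T(n/3) + O(n^3): log_3(3) = 1.0000. This is Case 3 of the Master Theorem (c > log_b(a), work dominated by root), giving O(n^3).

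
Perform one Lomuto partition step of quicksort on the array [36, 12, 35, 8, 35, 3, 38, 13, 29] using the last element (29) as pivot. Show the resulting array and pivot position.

Lomuto partition with pivot = 29:

Initial array: [36, 12, 35, 8, 35, 3, 38, 13, 29]

arr[0]=36 > 29: no swap
arr[1]=12 <= 29: swap with position 0, array becomes [12, 36, 35, 8, 35, 3, 38, 13, 29]
arr[2]=35 > 29: no swap
arr[3]=8 <= 29: swap with position 1, array becomes [12, 8, 35, 36, 35, 3, 38, 13, 29]
arr[4]=35 > 29: no swap
arr[5]=3 <= 29: swap with position 2, array becomes [12, 8, 3, 36, 35, 35, 38, 13, 29]
arr[6]=38 > 29: no swap
arr[7]=13 <= 29: swap with position 3, array becomes [12, 8, 3, 13, 35, 35, 38, 36, 29]

Place pivot at position 4: [12, 8, 3, 13, 29, 35, 38, 36, 35]
Pivot position: 4

After partitioning with pivot 29, the array becomes [12, 8, 3, 13, 29, 35, 38, 36, 35]. The pivot is placed at index 4. All elements to the left of the pivot are <= 29, and all elements to the right are > 29.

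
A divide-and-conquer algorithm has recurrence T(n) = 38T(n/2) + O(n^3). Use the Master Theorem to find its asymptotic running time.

Master Theorem for T(n) = 38T(n/2) + O(n^3):

a = 38, b = 2, c = 3
log_b(a) = log_2(38) = 5.2479

Case 1: c = 3 < log_2(38) = 5.2479
T(n) = O(n^(log_2 38))

For T(n) = 38T(n/2) + O(n^3): log_2(38) = 5.2479. This is Case 1 of the Master Theorem (c < log_b(a), work dominated by leaves), giving O(n^(log_2 38)).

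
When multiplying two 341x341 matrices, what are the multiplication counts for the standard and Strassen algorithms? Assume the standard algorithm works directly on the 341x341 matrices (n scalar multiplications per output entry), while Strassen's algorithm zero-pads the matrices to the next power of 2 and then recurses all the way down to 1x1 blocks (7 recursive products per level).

Matrix multiplication for 341x341 matrices:

Strassen's algorithm requires power-of-2 dimensions. Pad 341x341 to 512x512 (next power of 2).

Standard algorithm: 341^3 = 39651821 multiplications
Strassen's algorithm: 7^(log2(512)) = 7^9 = 40353607 multiplications
Difference: 39651821 - 40353607 = -701786 (Strassen uses MORE here due to padding overhead — for small or just-over-power-of-2 n, padding can outweigh the per-level savings)

Standard: 39651821 multiplications (341^3). Strassen: 40353607 multiplications (7^9, after padding to 512x512). Strassen reduces 8 recursive multiplications to 7 at each level.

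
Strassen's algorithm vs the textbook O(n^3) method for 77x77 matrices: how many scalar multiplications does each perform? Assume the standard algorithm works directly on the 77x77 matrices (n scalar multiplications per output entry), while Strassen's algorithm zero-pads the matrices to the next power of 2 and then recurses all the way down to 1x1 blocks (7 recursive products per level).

Matrix multiplication for 77x77 matrices:

Strassen's algorithm requires power-of-2 dimensions. Pad 77x77 to 128x128 (next power of 2).

Standard algorithm: 77^3 = 456533 multiplications
Strassen's algorithm: 7^(log2(128)) = 7^7 = 823543 multiplications
Difference: 456533 - 823543 = -367010 (Strassen uses MORE here due to padding overhead — for small or just-over-power-of-2 n, padding can outweigh the per-level savings)

Standard: 456533 multiplications (77^3). Strassen: 823543 multiplications (7^7, after padding to 128x128). Strassen reduces 8 recursive multiplications to 7 at each level.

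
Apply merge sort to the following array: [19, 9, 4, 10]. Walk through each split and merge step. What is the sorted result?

Merge sort trace:

Split: [19, 9, 4, 10] -> [19, 9] and [4, 10]
  Split: [19, 9] -> [19] and [9]
  Merge: [19] + [9] -> [9, 19]
  Split: [4, 10] -> [4] and [10]
  Merge: [4] + [10] -> [4, 10]
Merge: [9, 19] + [4, 10] -> [4, 9, 10, 19]

Final sorted array: [4, 9, 10, 19]

The merge sort proceeds by recursively splitting the array and merging sorted halves.
After all merges, the sorted array is [4, 9, 10, 19].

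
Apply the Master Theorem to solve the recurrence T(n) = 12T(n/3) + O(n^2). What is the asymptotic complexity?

Master Theorem for T(n) = 12T(n/3) + O(n^2):

a = 12, b = 3, c = 2
log_b(a) = log_3(12) = 2.2619

Case 1: c = 2 < log_3(12) = 2.2619
T(n) = O(n^(log_3 12))

For T(n) = 12T(n/3) + O(n^2): log_3(12) = 2.2619. This is Case 1 of the Master Theorem (c < log_b(a), work dominated by leaves), giving O(n^(log_3 12)).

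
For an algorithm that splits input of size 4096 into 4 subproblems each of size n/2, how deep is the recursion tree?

For divide and conquer with division factor 2:

Problem sizes at each level:
Level 0: 4096
Level 1: 2048
Level 2: 1024
Level 3: 512
Level 4: 256
Level 5: 128
Level 6: 64
Level 7: 32
Level 8: 16
Level 9: 8
Level 10: 4
Level 11: 2
Level 12: 1

The root is level 0 and the size-1 base case is level 12 (the tree spans levels 0 through 12, i.e. 13 levels counting the root), so the depth is the number of divisions: log_2(4096) = 12

The recursion tree depth is log_2(4096) = 12. At each level, the problem size is divided by 2, so it takes 12 divisions to reduce to a base case of size 1. The algorithm makes 4 recursive calls at each level.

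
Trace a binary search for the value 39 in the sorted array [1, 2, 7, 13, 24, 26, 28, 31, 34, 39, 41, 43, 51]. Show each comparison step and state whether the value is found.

Binary search for 39 in [1, 2, 7, 13, 24, 26, 28, 31, 34, 39, 41, 43, 51]:

lo=0, hi=12, mid=6, arr[mid]=28 -> 28 < 39, search right half
lo=7, hi=12, mid=9, arr[mid]=39 -> Found target at index 9!

Binary search finds 39 at index 9 after 2 comparisons. The search repeatedly halves the search space by comparing with the middle element.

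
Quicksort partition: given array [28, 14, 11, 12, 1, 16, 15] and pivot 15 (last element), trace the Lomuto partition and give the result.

Lomuto partition with pivot = 15:

Initial array: [28, 14, 11, 12, 1, 16, 15]

arr[0]=28 > 15: no swap
arr[1]=14 <= 15: swap with position 0, array becomes [14, 28, 11, 12, 1, 16, 15]
arr[2]=11 <= 15: swap with position 1, array becomes [14, 11, 28, 12, 1, 16, 15]
arr[3]=12 <= 15: swap with position 2, array becomes [14, 11, 12, 28, 1, 16, 15]
arr[4]=1 <= 15: swap with position 3, array becomes [14, 11, 12, 1, 28, 16, 15]
arr[5]=16 > 15: no swap

Place pivot at position 4: [14, 11, 12, 1, 15, 16, 28]
Pivot position: 4

After partitioning with pivot 15, the array becomes [14, 11, 12, 1, 15, 16, 28]. The pivot is placed at index 4. All elements to the left of the pivot are <= 15, and all elements to the right are > 15.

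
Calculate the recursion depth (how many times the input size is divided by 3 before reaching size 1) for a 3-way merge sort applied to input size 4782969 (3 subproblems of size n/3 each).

For divide and conquer with division factor 3:

Problem sizes at each level:
Level 0: 4782969
Level 1: 1594323
Level 2: 531441
Level 3: 177147
Level 4: 59049
Level 5: 19683
Level 6: 6561
Level 7: 2187
Level 8: 729
Level 9: 243
Level 10: 81
Level 11: 27
Level 12: 9
Level 13: 3
Level 14: 1

The root is level 0 and the size-1 base case is level 14 (the tree spans levels 0 through 14, i.e. 15 levels counting the root), so the depth is the number of divisions: log_3(4782969) = 14

The recursion tree depth is log_3(4782969) = 14. At each level, the problem size is divided by 3, so it takes 14 divisions to reduce to a base case of size 1. The algorithm makes 3 recursive calls at each level.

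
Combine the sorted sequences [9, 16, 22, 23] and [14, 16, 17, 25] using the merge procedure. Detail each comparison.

Merging process:

Compare 9 vs 14: take 9 from left. Merged: [9]
Compare 16 vs 14: take 14 from right. Merged: [9, 14]
Compare 16 vs 16: take 16 from left. Merged: [9, 14, 16]
Compare 22 vs 16: take 16 from right. Merged: [9, 14, 16, 16]
Compare 22 vs 17: take 17 from right. Merged: [9, 14, 16, 16, 17]
Compare 22 vs 25: take 22 from left. Merged: [9, 14, 16, 16, 17, 22]
Compare 23 vs 25: take 23 from left. Merged: [9, 14, 16, 16, 17, 22, 23]
Append remaining from right: [25]. Merged: [9, 14, 16, 16, 17, 22, 23, 25]

Final merged array: [9, 14, 16, 16, 17, 22, 23, 25]
Total comparisons: 7

The merged array is [9, 14, 16, 16, 17, 22, 23, 25], requiring 7 comparisons. The merge step runs in O(n) time where n is the total number of elements.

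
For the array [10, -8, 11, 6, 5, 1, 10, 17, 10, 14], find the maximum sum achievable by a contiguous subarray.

Using Kadane's algorithm on [10, -8, 11, 6, 5, 1, 10, 17, 10, 14]:

Scanning through the array:
Position 1 (value -8): max_ending_here = 2, max_so_far = 10
Position 2 (value 11): max_ending_here = 13, max_so_far = 13
Position 3 (value 6): max_ending_here = 19, max_so_far = 19
Position 4 (value 5): max_ending_here = 24, max_so_far = 24
Position 5 (value 1): max_ending_here = 25, max_so_far = 25
Position 6 (value 10): max_ending_here = 35, max_so_far = 35
Position 7 (value 17): max_ending_here = 52, max_so_far = 52
Position 8 (value 10): max_ending_here = 62, max_so_far = 62
Position 9 (value 14): max_ending_here = 76, max_so_far = 76

Maximum subarray: [10, -8, 11, 6, 5, 1, 10, 17, 10, 14]
Maximum sum: 76

The maximum subarray is [10, -8, 11, 6, 5, 1, 10, 17, 10, 14] with sum 76. This subarray runs from index 0 to index 9.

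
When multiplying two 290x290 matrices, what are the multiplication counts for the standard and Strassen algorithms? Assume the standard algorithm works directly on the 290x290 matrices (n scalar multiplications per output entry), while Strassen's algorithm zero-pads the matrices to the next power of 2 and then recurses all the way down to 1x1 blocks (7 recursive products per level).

Matrix multiplication for 290x290 matrices:

Strassen's algorithm requires power-of-2 dimensions. Pad 290x290 to 512x512 (next power of 2).

Standard algorithm: 290^3 = 24389000 multiplications
Strassen's algorithm: 7^(log2(512)) = 7^9 = 40353607 multiplications
Difference: 24389000 - 40353607 = -15964607 (Strassen uses MORE here due to padding overhead — for small or just-over-power-of-2 n, padding can outweigh the per-level savings)

Standard: 24389000 multiplications (290^3). Strassen: 40353607 multiplications (7^9, after padding to 512x512). Strassen reduces 8 recursive multiplications to 7 at each level.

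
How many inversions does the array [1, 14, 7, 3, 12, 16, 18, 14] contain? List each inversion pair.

Finding inversions in [1, 14, 7, 3, 12, 16, 18, 14]:

(1, 2): arr[1]=14 > arr[2]=7
(1, 3): arr[1]=14 > arr[3]=3
(1, 4): arr[1]=14 > arr[4]=12
(2, 3): arr[2]=7 > arr[3]=3
(5, 7): arr[5]=16 > arr[7]=14
(6, 7): arr[6]=18 > arr[7]=14

Total inversions: 6

The array has 6 inversion(s): (1,2), (1,3), (1,4), (2,3), (5,7), (6,7). Each pair (i,j) satisfies i < j and arr[i] > arr[j].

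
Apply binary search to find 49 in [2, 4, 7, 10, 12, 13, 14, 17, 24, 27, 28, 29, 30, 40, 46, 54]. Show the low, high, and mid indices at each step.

Binary search for 49 in [2, 4, 7, 10, 12, 13, 14, 17, 24, 27, 28, 29, 30, 40, 46, 54]:

lo=0, hi=15, mid=7, arr[mid]=17 -> 17 < 49, search right half
lo=8, hi=15, mid=11, arr[mid]=29 -> 29 < 49, search right half
lo=12, hi=15, mid=13, arr[mid]=40 -> 40 < 49, search right half
lo=14, hi=15, mid=14, arr[mid]=46 -> 46 < 49, search right half
lo=15, hi=15, mid=15, arr[mid]=54 -> 54 > 49, search left half
lo=15 > hi=14, target 49 not found

Binary search determines that 49 is not in the array after 5 comparisons. The search space was exhausted without finding the target.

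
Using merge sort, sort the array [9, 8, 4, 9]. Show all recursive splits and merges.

Merge sort trace:

Split: [9, 8, 4, 9] -> [9, 8] and [4, 9]
  Split: [9, 8] -> [9] and [8]
  Merge: [9] + [8] -> [8, 9]
  Split: [4, 9] -> [4] and [9]
  Merge: [4] + [9] -> [4, 9]
Merge: [8, 9] + [4, 9] -> [4, 8, 9, 9]

Final sorted array: [4, 8, 9, 9]

The merge sort proceeds by recursively splitting the array and merging sorted halves.
After all merges, the sorted array is [4, 8, 9, 9].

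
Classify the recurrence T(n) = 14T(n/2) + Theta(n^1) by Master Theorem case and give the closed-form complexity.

Master Theorem for T(n) = 14T(n/2) + O(n^1):

a = 14, b = 2, c = 1
log_b(a) = log_2(14) = 3.8074

Case 1: c = 1 < log_2(14) = 3.8074
T(n) = O(n^(log_2 14))

For T(n) = 14T(n/2) + O(n^1): log_2(14) = 3.8074. This is Case 1 of the Master Theorem (c < log_b(a), work dominated by leaves), giving O(n^(log_2 14)).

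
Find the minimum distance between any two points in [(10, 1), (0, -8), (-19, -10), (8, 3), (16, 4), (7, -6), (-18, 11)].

Computing all pairwise distances among 7 points:

d((10, 1), (0, -8)) = 13.4536
d((10, 1), (-19, -10)) = 31.0161
d((10, 1), (8, 3)) = 2.8284 <-- minimum
d((10, 1), (16, 4)) = 6.7082
d((10, 1), (7, -6)) = 7.6158
d((10, 1), (-18, 11)) = 29.7321
d((0, -8), (-19, -10)) = 19.105
d((0, -8), (8, 3)) = 13.6015
d((0, -8), (16, 4)) = 20.0
d((0, -8), (7, -6)) = 7.2801
d((0, -8), (-18, 11)) = 26.1725
d((-19, -10), (8, 3)) = 29.9666
d((-19, -10), (16, 4)) = 37.6962
d((-19, -10), (7, -6)) = 26.3059
d((-19, -10), (-18, 11)) = 21.0238
d((8, 3), (16, 4)) = 8.0623
d((8, 3), (7, -6)) = 9.0554
d((8, 3), (-18, 11)) = 27.2029
d((16, 4), (7, -6)) = 13.4536
d((16, 4), (-18, 11)) = 34.7131
d((7, -6), (-18, 11)) = 30.2324

Closest pair: (10, 1) and (8, 3) with distance 2.8284

The closest pair is (10, 1) and (8, 3) with Euclidean distance 2.8284. For 7 points, brute-force pairwise comparison is shown above. For large n, the divide-and-conquer algorithm (sort by x, recurse on halves, check the dividing strip) achieves O(n log n).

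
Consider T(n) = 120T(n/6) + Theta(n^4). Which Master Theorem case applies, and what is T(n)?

Master Theorem for T(n) = 120T(n/6) + O(n^4):

a = 120, b = 6, c = 4
log_b(a) = log_6(120) = 2.6720

Case 3: c = 4 > log_6(120) = 2.6720
T(n) = O(n^4) = O(n^4)

For T(n) = 120T(n/6) + O(n^4): log_6(120) = 2.6720. This is Case 3 of the Master Theorem (c > log_b(a), work dominated by root), giving O(n^4).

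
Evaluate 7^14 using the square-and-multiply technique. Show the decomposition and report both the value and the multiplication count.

Computing 7^14 by squaring (build up from 7^1; each line after the first costs one multiplication):

7^1 = 7
7^2 = (7^1)^2 = 7^2 = 49
7^3 = 7 * 7^2 = 7 * 49 = 343
7^6 = (7^3)^2 = 343^2 = 117649
7^7 = 7 * 7^6 = 7 * 117649 = 823543
7^14 = (7^7)^2 = 823543^2 = 678223072849

Result: 678223072849
Multiplications needed: 5 (5 lines after 7^1)

7^14 = 678223072849. Using exponentiation by squaring, this requires 5 multiplications. The key idea: if the exponent is even, square the half-power; if odd, multiply by the base once.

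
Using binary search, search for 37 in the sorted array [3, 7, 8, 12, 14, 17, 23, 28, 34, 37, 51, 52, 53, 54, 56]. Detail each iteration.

Binary search for 37 in [3, 7, 8, 12, 14, 17, 23, 28, 34, 37, 51, 52, 53, 54, 56]:

lo=0, hi=14, mid=7, arr[mid]=28 -> 28 < 37, search right half
lo=8, hi=14, mid=11, arr[mid]=52 -> 52 > 37, search left half
lo=8, hi=10, mid=9, arr[mid]=37 -> Found target at index 9!

Binary search finds 37 at index 9 after 3 comparisons. The search repeatedly halves the search space by comparing with the middle element.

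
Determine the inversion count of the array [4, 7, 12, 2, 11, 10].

Finding inversions in [4, 7, 12, 2, 11, 10]:

(0, 3): arr[0]=4 > arr[3]=2
(1, 3): arr[1]=7 > arr[3]=2
(2, 3): arr[2]=12 > arr[3]=2
(2, 4): arr[2]=12 > arr[4]=11
(2, 5): arr[2]=12 > arr[5]=10
(4, 5): arr[4]=11 > arr[5]=10

Total inversions: 6

The array has 6 inversion(s): (0,3), (1,3), (2,3), (2,4), (2,5), (4,5). Each pair (i,j) satisfies i < j and arr[i] > arr[j].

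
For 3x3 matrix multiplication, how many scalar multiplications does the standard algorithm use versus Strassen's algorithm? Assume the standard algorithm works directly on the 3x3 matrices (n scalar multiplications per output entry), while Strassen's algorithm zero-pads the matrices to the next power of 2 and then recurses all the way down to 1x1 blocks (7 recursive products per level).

Matrix multiplication for 3x3 matrices:

Strassen's algorithm requires power-of-2 dimensions. Pad 3x3 to 4x4 (next power of 2).

Standard algorithm: 3^3 = 27 multiplications
Strassen's algorithm: 7^(log2(4)) = 7^2 = 49 multiplications
Difference: 27 - 49 = -22 (Strassen uses MORE here due to padding overhead — for small or just-over-power-of-2 n, padding can outweigh the per-level savings)

Standard: 27 multiplications (3^3). Strassen: 49 multiplications (7^2, after padding to 4x4). Strassen reduces 8 recursive multiplications to 7 at each level.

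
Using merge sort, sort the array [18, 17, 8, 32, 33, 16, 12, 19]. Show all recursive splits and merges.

Merge sort trace:

Split: [18, 17, 8, 32, 33, 16, 12, 19] -> [18, 17, 8, 32] and [33, 16, 12, 19]
  Split: [18, 17, 8, 32] -> [18, 17] and [8, 32]
    Split: [18, 17] -> [18] and [17]
    Merge: [18] + [17] -> [17, 18]
    Split: [8, 32] -> [8] and [32]
    Merge: [8] + [32] -> [8, 32]
  Merge: [17, 18] + [8, 32] -> [8, 17, 18, 32]
  Split: [33, 16, 12, 19] -> [33, 16] and [12, 19]
    Split: [33, 16] -> [33] and [16]
    Merge: [33] + [16] -> [16, 33]
    Split: [12, 19] -> [12] and [19]
    Merge: [12] + [19] -> [12, 19]
  Merge: [16, 33] + [12, 19] -> [12, 16, 19, 33]
Merge: [8, 17, 18, 32] + [12, 16, 19, 33] -> [8, 12, 16, 17, 18, 19, 32, 33]

Final sorted array: [8, 12, 16, 17, 18, 19, 32, 33]

The merge sort proceeds by recursively splitting the array and merging sorted halves.
After all merges, the sorted array is [8, 12, 16, 17, 18, 19, 32, 33].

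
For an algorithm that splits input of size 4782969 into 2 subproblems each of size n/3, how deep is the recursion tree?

For divide and conquer with division factor 3:

Problem sizes at each level:
Level 0: 4782969
Level 1: 1594323
Level 2: 531441
Level 3: 177147
Level 4: 59049
Level 5: 19683
Level 6: 6561
Level 7: 2187
Level 8: 729
Level 9: 243
Level 10: 81
Level 11: 27
Level 12: 9
Level 13: 3
Level 14: 1

The root is level 0 and the size-1 base case is level 14 (the tree spans levels 0 through 14, i.e. 15 levels counting the root), so the depth is the number of divisions: log_3(4782969) = 14

The recursion tree depth is log_3(4782969) = 14. At each level, the problem size is divided by 3, so it takes 14 divisions to reduce to a base case of size 1. The algorithm makes 2 recursive calls at each level.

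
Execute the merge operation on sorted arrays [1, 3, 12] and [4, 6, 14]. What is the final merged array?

Merging process:

Compare 1 vs 4: take 1 from left. Merged: [1]
Compare 3 vs 4: take 3 from left. Merged: [1, 3]
Compare 12 vs 4: take 4 from right. Merged: [1, 3, 4]
Compare 12 vs 6: take 6 from right. Merged: [1, 3, 4, 6]
Compare 12 vs 14: take 12 from left. Merged: [1, 3, 4, 6, 12]
Append remaining from right: [14]. Merged: [1, 3, 4, 6, 12, 14]

Final merged array: [1, 3, 4, 6, 12, 14]
Total comparisons: 5

The merged array is [1, 3, 4, 6, 12, 14], requiring 5 comparisons. The merge step runs in O(n) time where n is the total number of elements.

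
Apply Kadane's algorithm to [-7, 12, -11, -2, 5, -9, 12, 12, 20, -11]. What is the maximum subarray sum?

Using Kadane's algorithm on [-7, 12, -11, -2, 5, -9, 12, 12, 20, -11]:

Scanning through the array:
Position 1 (value 12): max_ending_here = 12, max_so_far = 12
Position 2 (value -11): max_ending_here = 1, max_so_far = 12
Position 3 (value -2): max_ending_here = -1, max_so_far = 12
Position 4 (value 5): max_ending_here = 5, max_so_far = 12
Position 5 (value -9): max_ending_here = -4, max_so_far = 12
Position 6 (value 12): max_ending_here = 12, max_so_far = 12
Position 7 (value 12): max_ending_here = 24, max_so_far = 24
Position 8 (value 20): max_ending_here = 44, max_so_far = 44
Position 9 (value -11): max_ending_here = 33, max_so_far = 44

Maximum subarray: [12, 12, 20]
Maximum sum: 44

The maximum subarray is [12, 12, 20] with sum 44. This subarray runs from index 6 to index 8.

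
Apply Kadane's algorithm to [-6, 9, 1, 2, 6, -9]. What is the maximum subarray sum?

Using Kadane's algorithm on [-6, 9, 1, 2, 6, -9]:

Scanning through the array:
Position 1 (value 9): max_ending_here = 9, max_so_far = 9
Position 2 (value 1): max_ending_here = 10, max_so_far = 10
Position 3 (value 2): max_ending_here = 12, max_so_far = 12
Position 4 (value 6): max_ending_here = 18, max_so_far = 18
Position 5 (value -9): max_ending_here = 9, max_so_far = 18

Maximum subarray: [9, 1, 2, 6]
Maximum sum: 18

The maximum subarray is [9, 1, 2, 6] with sum 18. This subarray runs from index 1 to index 4.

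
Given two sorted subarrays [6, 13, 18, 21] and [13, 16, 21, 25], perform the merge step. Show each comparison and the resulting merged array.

Merging process:

Compare 6 vs 13: take 6 from left. Merged: [6]
Compare 13 vs 13: take 13 from left. Merged: [6, 13]
Compare 18 vs 13: take 13 from right. Merged: [6, 13, 13]
Compare 18 vs 16: take 16 from right. Merged: [6, 13, 13, 16]
Compare 18 vs 21: take 18 from left. Merged: [6, 13, 13, 16, 18]
Compare 21 vs 21: take 21 from left. Merged: [6, 13, 13, 16, 18, 21]
Append remaining from right: [21, 25]. Merged: [6, 13, 13, 16, 18, 21, 21, 25]

Final merged array: [6, 13, 13, 16, 18, 21, 21, 25]
Total comparisons: 6

The merged array is [6, 13, 13, 16, 18, 21, 21, 25], requiring 6 comparisons. The merge step runs in O(n) time where n is the total number of elements.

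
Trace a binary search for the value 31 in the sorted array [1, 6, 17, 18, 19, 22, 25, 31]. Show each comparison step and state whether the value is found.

Binary search for 31 in [1, 6, 17, 18, 19, 22, 25, 31]:

lo=0, hi=7, mid=3, arr[mid]=18 -> 18 < 31, search right half
lo=4, hi=7, mid=5, arr[mid]=22 -> 22 < 31, search right half
lo=6, hi=7, mid=6, arr[mid]=25 -> 25 < 31, search right half
lo=7, hi=7, mid=7, arr[mid]=31 -> Found target at index 7!

Binary search finds 31 at index 7 after 4 comparisons. The search repeatedly halves the search space by comparing with the middle element.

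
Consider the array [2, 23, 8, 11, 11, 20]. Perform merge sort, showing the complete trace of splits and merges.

Merge sort trace:

Split: [2, 23, 8, 11, 11, 20] -> [2, 23, 8] and [11, 11, 20]
  Split: [2, 23, 8] -> [2] and [23, 8]
    Split: [23, 8] -> [23] and [8]
    Merge: [23] + [8] -> [8, 23]
  Merge: [2] + [8, 23] -> [2, 8, 23]
  Split: [11, 11, 20] -> [11] and [11, 20]
    Split: [11, 20] -> [11] and [20]
    Merge: [11] + [20] -> [11, 20]
  Merge: [11] + [11, 20] -> [11, 11, 20]
Merge: [2, 8, 23] + [11, 11, 20] -> [2, 8, 11, 11, 20, 23]

Final sorted array: [2, 8, 11, 11, 20, 23]

The merge sort proceeds by recursively splitting the array and merging sorted halves.
After all merges, the sorted array is [2, 8, 11, 11, 20, 23].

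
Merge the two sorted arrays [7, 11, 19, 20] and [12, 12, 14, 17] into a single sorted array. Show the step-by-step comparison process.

Merging process:

Compare 7 vs 12: take 7 from left. Merged: [7]
Compare 11 vs 12: take 11 from left. Merged: [7, 11]
Compare 19 vs 12: take 12 from right. Merged: [7, 11, 12]
Compare 19 vs 12: take 12 from right. Merged: [7, 11, 12, 12]
Compare 19 vs 14: take 14 from right. Merged: [7, 11, 12, 12, 14]
Compare 19 vs 17: take 17 from right. Merged: [7, 11, 12, 12, 14, 17]
Append remaining from left: [19, 20]. Merged: [7, 11, 12, 12, 14, 17, 19, 20]

Final merged array: [7, 11, 12, 12, 14, 17, 19, 20]
Total comparisons: 6

The merged array is [7, 11, 12, 12, 14, 17, 19, 20], requiring 6 comparisons. The merge step runs in O(n) time where n is the total number of elements.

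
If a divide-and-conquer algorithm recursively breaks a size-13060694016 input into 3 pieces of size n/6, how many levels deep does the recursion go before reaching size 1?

For divide and conquer with division factor 6:

Problem sizes at each level:
Level 0: 13060694016
Level 1: 2176782336
Level 2: 362797056
Level 3: 60466176
Level 4: 10077696
Level 5: 1679616
Level 6: 279936
Level 7: 46656
Level 8: 7776
Level 9: 1296
Level 10: 216
Level 11: 36
Level 12: 6
Level 13: 1

The root is level 0 and the size-1 base case is level 13 (the tree spans levels 0 through 13, i.e. 14 levels counting the root), so the depth is the number of divisions: log_6(13060694016) = 13

The recursion tree depth is log_6(13060694016) = 13. At each level, the problem size is divided by 6, so it takes 13 divisions to reduce to a base case of size 1. The algorithm makes 3 recursive calls at each level.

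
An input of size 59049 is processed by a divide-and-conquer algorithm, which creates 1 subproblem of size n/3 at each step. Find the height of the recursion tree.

For divide and conquer with division factor 3:

Problem sizes at each level:
Level 0: 59049
Level 1: 19683
Level 2: 6561
Level 3: 2187
Level 4: 729
Level 5: 243
Level 6: 81
Level 7: 27
Level 8: 9
Level 9: 3
Level 10: 1

The root is level 0 and the size-1 base case is level 10 (the tree spans levels 0 through 10, i.e. 11 levels counting the root), so the depth is the number of divisions: log_3(59049) = 10

The recursion tree depth is log_3(59049) = 10. At each level, the problem size is divided by 3, so it takes 10 divisions to reduce to a base case of size 1. The algorithm makes 1 recursive call at each level.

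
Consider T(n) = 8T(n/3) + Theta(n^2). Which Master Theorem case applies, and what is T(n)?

Master Theorem for T(n) = 8T(n/3) + O(n^2):

a = 8, b = 3, c = 2
log_b(a) = log_3(8) = 1.8928

Case 3: c = 2 > log_3(8) = 1.8928
T(n) = O(n^2) = O(n^2)

For T(n) = 8T(n/3) + O(n^2): log_3(8) = 1.8928. This is Case 3 of the Master Theorem (c > log_b(a), work dominated by root), giving O(n^2).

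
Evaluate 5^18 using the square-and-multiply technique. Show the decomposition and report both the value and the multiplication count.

Computing 5^18 by squaring (build up from 5^1; each line after the first costs one multiplication):

5^1 = 5
5^2 = (5^1)^2 = 5^2 = 25
5^4 = (5^2)^2 = 25^2 = 625
5^8 = (5^4)^2 = 625^2 = 390625
5^9 = 5 * 5^8 = 5 * 390625 = 1953125
5^18 = (5^9)^2 = 1953125^2 = 3814697265625

Result: 3814697265625
Multiplications needed: 5 (5 lines after 5^1)

5^18 = 3814697265625. Using exponentiation by squaring, this requires 5 multiplications. The key idea: if the exponent is even, square the half-power; if odd, multiply by the base once.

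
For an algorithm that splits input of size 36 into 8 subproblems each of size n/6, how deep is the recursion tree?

For divide and conquer with division factor 6:

Problem sizes at each level:
Level 0: 36
Level 1: 6
Level 2: 1

The root is level 0 and the size-1 base case is level 2 (the tree spans levels 0 through 2, i.e. 3 levels counting the root), so the depth is the number of divisions: log_6(36) = 2

The recursion tree depth is log_6(36) = 2. At each level, the problem size is divided by 6, so it takes 2 divisions to reduce to a base case of size 1. The algorithm makes 8 recursive calls at each level.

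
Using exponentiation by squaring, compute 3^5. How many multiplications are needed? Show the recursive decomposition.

Computing 3^5 by squaring (build up from 3^1; each line after the first costs one multiplication):

3^1 = 3
3^2 = (3^1)^2 = 3^2 = 9
3^4 = (3^2)^2 = 9^2 = 81
3^5 = 3 * 3^4 = 3 * 81 = 243

Result: 243
Multiplications needed: 3 (3 lines after 3^1)

3^5 = 243. Using exponentiation by squaring, this requires 3 multiplications. The key idea: if the exponent is even, square the half-power; if odd, multiply by the base once.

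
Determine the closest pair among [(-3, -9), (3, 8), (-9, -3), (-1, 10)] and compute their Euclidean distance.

Computing all pairwise distances among 4 points:

d((-3, -9), (3, 8)) = 18.0278
d((-3, -9), (-9, -3)) = 8.4853
d((-3, -9), (-1, 10)) = 19.105
d((3, 8), (-9, -3)) = 16.2788
d((3, 8), (-1, 10)) = 4.4721 <-- minimum
d((-9, -3), (-1, 10)) = 15.2643

Closest pair: (3, 8) and (-1, 10) with distance 4.4721

The closest pair is (3, 8) and (-1, 10) with Euclidean distance 4.4721. For 4 points, brute-force pairwise comparison is shown above. For large n, the divide-and-conquer algorithm (sort by x, recurse on halves, check the dividing strip) achieves O(n log n).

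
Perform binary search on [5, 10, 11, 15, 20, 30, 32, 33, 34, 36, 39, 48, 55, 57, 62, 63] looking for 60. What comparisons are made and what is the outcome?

Binary search for 60 in [5, 10, 11, 15, 20, 30, 32, 33, 34, 36, 39, 48, 55, 57, 62, 63]:

lo=0, hi=15, mid=7, arr[mid]=33 -> 33 < 60, search right half
lo=8, hi=15, mid=11, arr[mid]=48 -> 48 < 60, search right half
lo=12, hi=15, mid=13, arr[mid]=57 -> 57 < 60, search right half
lo=14, hi=15, mid=14, arr[mid]=62 -> 62 > 60, search left half
lo=14 > hi=13, target 60 not found

Binary search determines that 60 is not in the array after 4 comparisons. The search space was exhausted without finding the target.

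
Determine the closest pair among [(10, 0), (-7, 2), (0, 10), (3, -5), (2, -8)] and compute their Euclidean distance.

Computing all pairwise distances among 5 points:

d((10, 0), (-7, 2)) = 17.1172
d((10, 0), (0, 10)) = 14.1421
d((10, 0), (3, -5)) = 8.6023
d((10, 0), (2, -8)) = 11.3137
d((-7, 2), (0, 10)) = 10.6301
d((-7, 2), (3, -5)) = 12.2066
d((-7, 2), (2, -8)) = 13.4536
d((0, 10), (3, -5)) = 15.2971
d((0, 10), (2, -8)) = 18.1108
d((3, -5), (2, -8)) = 3.1623 <-- minimum

Closest pair: (3, -5) and (2, -8) with distance 3.1623

The closest pair is (3, -5) and (2, -8) with Euclidean distance 3.1623. For 5 points, brute-force pairwise comparison is shown above. For large n, the divide-and-conquer algorithm (sort by x, recurse on halves, check the dividing strip) achieves O(n log n).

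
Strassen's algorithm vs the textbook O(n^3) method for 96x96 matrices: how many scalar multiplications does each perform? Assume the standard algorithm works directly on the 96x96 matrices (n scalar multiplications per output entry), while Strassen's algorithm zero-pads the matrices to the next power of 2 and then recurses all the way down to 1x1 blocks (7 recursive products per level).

Matrix multiplication for 96x96 matrices:

Strassen's algorithm requires power-of-2 dimensions. Pad 96x96 to 128x128 (next power of 2).

Standard algorithm: 96^3 = 884736 multiplications
Strassen's algorithm: 7^(log2(128)) = 7^7 = 823543 multiplications
Savings: 884736 - 823543 = 61193 multiplications

Standard: 884736 multiplications (96^3). Strassen: 823543 multiplications (7^7, after padding to 128x128). Strassen reduces 8 recursive multiplications to 7 at each level.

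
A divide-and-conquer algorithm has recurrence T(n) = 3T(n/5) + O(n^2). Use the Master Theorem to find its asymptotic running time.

Master Theorem for T(n) = 3T(n/5) + O(n^2):

a = 3, b = 5, c = 2
log_b(a) = log_5(3) = 0.6826

Case 3: c = 2 > log_5(3) = 0.6826
T(n) = O(n^2) = O(n^2)

For T(n) = 3T(n/5) + O(n^2): log_5(3) = 0.6826. This is Case 3 of the Master Theorem (c > log_b(a), work dominated by root), giving O(n^2).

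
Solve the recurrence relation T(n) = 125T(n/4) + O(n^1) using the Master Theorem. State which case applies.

Master Theorem for T(n) = 125T(n/4) + O(n^1):

a = 125, b = 4, c = 1
log_b(a) = log_4(125) = 3.4829

Case 1: c = 1 < log_4(125) = 3.4829
T(n) = O(n^(log_4 125))

For T(n) = 125T(n/4) + O(n^1): log_4(125) = 3.4829. This is Case 1 of the Master Theorem (c < log_b(a), work dominated by leaves), giving O(n^(log_4 125)).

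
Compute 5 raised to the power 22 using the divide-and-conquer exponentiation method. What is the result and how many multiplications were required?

Computing 5^22 by squaring (build up from 5^1; each line after the first costs one multiplication):

5^1 = 5
5^2 = (5^1)^2 = 5^2 = 25
5^4 = (5^2)^2 = 25^2 = 625
5^5 = 5 * 5^4 = 5 * 625 = 3125
5^10 = (5^5)^2 = 3125^2 = 9765625
5^11 = 5 * 5^10 = 5 * 9765625 = 48828125
5^22 = (5^11)^2 = 48828125^2 = 2384185791015625

Result: 2384185791015625
Multiplications needed: 6 (6 lines after 5^1)

5^22 = 2384185791015625. Using exponentiation by squaring, this requires 6 multiplications. The key idea: if the exponent is even, square the half-power; if odd, multiply by the base once.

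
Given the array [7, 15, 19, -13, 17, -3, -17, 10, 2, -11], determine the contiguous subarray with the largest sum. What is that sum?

Using Kadane's algorithm on [7, 15, 19, -13, 17, -3, -17, 10, 2, -11]:

Scanning through the array:
Position 1 (value 15): max_ending_here = 22, max_so_far = 22
Position 2 (value 19): max_ending_here = 41, max_so_far = 41
Position 3 (value -13): max_ending_here = 28, max_so_far = 41
Position 4 (value 17): max_ending_here = 45, max_so_far = 45
Position 5 (value -3): max_ending_here = 42, max_so_far = 45
Position 6 (value -17): max_ending_here = 25, max_so_far = 45
Position 7 (value 10): max_ending_here = 35, max_so_far = 45
Position 8 (value 2): max_ending_here = 37, max_so_far = 45
Position 9 (value -11): max_ending_here = 26, max_so_far = 45

Maximum subarray: [7, 15, 19, -13, 17]
Maximum sum: 45

The maximum subarray is [7, 15, 19, -13, 17] with sum 45. This subarray runs from index 0 to index 4.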